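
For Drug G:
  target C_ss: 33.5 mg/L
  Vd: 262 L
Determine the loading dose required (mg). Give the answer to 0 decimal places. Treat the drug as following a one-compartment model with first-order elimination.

LD = Css × Vd = 33.5 × 262 = 8777 mg

8777 mg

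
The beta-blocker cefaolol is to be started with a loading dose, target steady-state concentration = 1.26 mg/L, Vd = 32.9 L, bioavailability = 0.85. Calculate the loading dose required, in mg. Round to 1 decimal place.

LD = Css × Vd / F = 1.26 × 32.9 / 0.85 = 48.77 mg

48.8 mg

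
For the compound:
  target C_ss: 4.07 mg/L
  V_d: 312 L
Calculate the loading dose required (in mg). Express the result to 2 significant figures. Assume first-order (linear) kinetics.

LD = Css × Vd = 4.07 × 312 = 1270 mg

1300 mg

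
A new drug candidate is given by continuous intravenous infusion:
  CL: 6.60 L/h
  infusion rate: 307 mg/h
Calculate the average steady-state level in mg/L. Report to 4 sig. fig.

46.52 mg/L

At steady state Css = R₀ / CL = 307 / 6.600 = 46.52 mg/L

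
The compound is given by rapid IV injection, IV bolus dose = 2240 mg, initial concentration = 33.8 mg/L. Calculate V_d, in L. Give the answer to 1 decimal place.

Vd = Dose / C₀ = 2240 / 33.8 = 66.27 L

66.3 L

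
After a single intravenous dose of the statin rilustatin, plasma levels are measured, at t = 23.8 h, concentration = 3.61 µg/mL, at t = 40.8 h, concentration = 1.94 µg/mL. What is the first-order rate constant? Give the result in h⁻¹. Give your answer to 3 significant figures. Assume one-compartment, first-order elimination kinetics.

0.0365 h⁻¹

k = ln(C₁/C₂) / (t₂ − t₁) = ln(3.61/1.94) / (40.8 − 23.8)
  = 0.6210 / 17.00 = 0.03653 h⁻¹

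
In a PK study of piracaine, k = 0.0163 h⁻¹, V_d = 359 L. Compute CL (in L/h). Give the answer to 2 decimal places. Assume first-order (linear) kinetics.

5.85 L/h

CL = k × Vd = 0.0163 × 359 = 5.852 L/h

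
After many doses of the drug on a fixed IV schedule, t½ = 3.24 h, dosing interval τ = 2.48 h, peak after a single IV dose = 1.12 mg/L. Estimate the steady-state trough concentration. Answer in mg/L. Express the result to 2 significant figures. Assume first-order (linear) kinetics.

k = ln2 / t½ = 0.693147 / 3.24 = 0.2139 h⁻¹
e^(−kτ) = e^(−0.2139 × 2.48) = 0.5883
Accumulation ratio R = 1 / (1 − e^(−kτ)) = 1 / (1 − 0.5883) = 2.429
Steady-state trough = C₀ × R × e^(−kτ) = 1.12 × 2.429 × 0.5883 = 1.600 mg/L

1.6 mg/L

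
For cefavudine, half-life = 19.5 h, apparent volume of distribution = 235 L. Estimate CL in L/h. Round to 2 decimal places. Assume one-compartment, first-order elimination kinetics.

k = ln2 / t½ = 0.693147 / 19.5 = 0.03555 h⁻¹
CL = k × Vd = 0.03555 × 235 = 8.354 L/h

8.35 L/h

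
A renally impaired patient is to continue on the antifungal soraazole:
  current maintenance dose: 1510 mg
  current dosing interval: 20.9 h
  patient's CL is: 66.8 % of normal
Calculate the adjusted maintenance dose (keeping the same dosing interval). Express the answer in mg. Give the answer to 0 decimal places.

1009 mg

To keep the same average steady-state level, dosing rate must scale with clearance.
CL ratio = 66.8 / 100 = 0.6680
New dose (same interval) = 1510 × 0.6680 = 1009 mg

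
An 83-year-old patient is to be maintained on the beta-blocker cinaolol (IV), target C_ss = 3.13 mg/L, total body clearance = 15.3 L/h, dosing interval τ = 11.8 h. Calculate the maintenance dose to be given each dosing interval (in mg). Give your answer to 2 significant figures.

570 mg

At steady state, Dose/τ = Css × CL.
Dose = Css × CL × τ = 3.13 × 15.30 × 11.8 = 565.1 mg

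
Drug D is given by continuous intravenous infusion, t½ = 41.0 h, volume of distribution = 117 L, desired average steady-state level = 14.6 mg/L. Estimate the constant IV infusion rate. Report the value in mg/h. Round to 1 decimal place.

k = ln2 / t½ = 0.693147 / 41.0 = 0.01691 h⁻¹
CL = k × Vd = 0.01691 × 117 = 1.978 L/h
At steady state, infusion rate R₀ = Css × CL = 14.6 × 1.978 = 28.88 mg/h

28.9 mg/h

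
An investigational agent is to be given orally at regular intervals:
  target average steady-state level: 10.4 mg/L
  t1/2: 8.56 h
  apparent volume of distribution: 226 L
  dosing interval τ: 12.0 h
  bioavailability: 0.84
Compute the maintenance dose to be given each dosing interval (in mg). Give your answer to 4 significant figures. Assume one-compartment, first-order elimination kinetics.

2719 mg

k = ln2 / t½ = 0.693147 / 8.56 = 0.08098 h⁻¹
CL = k × Vd = 0.08098 × 226 = 18.30 L/h
At steady state, F × (Dose/τ) = Css × CL.
Dose = Css × CL × τ / F = 10.4 × 18.30 × 12.0 / 0.84 = 2719 mg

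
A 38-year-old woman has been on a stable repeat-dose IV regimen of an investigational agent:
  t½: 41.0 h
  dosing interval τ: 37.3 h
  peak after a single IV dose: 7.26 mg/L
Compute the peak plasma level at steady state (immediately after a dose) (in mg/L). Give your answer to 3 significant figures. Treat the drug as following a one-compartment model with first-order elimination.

k = ln2 / t½ = 0.693147 / 41.0 = 0.01691 h⁻¹
e^(−kτ) = e^(−0.01691 × 37.3) = 0.5322
Accumulation ratio R = 1 / (1 − e^(−kτ)) = 1 / (1 − 0.5322) = 2.138
Steady-state peak = C₀ × R = 7.26 × 2.138 = 15.52 mg/L

15.5 mg/L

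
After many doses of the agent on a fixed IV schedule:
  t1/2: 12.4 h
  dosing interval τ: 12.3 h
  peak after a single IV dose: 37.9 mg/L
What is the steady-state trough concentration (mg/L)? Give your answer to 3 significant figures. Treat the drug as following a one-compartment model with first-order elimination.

38.3 mg/L

k = ln2 / t½ = 0.693147 / 12.4 = 0.05590 h⁻¹
e^(−kτ) = e^(−0.05590 × 12.3) = 0.5028
Accumulation ratio R = 1 / (1 − e^(−kτ)) = 1 / (1 − 0.5028) = 2.011
Steady-state trough = C₀ × R × e^(−kτ) = 37.9 × 2.011 × 0.5028 = 38.32 mg/L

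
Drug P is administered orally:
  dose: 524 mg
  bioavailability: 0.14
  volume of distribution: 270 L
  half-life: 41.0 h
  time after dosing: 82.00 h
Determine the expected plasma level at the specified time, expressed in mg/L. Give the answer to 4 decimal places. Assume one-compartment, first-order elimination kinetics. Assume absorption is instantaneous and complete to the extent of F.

Amount reaching circulation = F × Dose = 0.14 × 524.0 = 73.36 mg
C₀ = F·Dose / Vd = 73.36 / 270 = 0.2717 mg/L
k = ln2 / t½ = 0.693147 / 41.0 = 0.01691 h⁻¹
t / t½ = 82.00 / 41.0 = 2 half-lives
C = C₀ × (1/2)^2 = 0.2717 × 0.2500 = 0.06793 mg/L

0.0679 mg/L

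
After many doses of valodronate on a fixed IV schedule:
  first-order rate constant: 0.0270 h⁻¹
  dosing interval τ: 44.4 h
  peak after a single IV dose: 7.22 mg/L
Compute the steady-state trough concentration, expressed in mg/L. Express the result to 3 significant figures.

3.12 mg/L

e^(−kτ) = e^(−0.02700 × 44.4) = 0.3016
Accumulation ratio R = 1 / (1 − e^(−kτ)) = 1 / (1 − 0.3016) = 1.432
Steady-state trough = C₀ × R × e^(−kτ) = 7.22 × 1.432 × 0.3016 = 3.118 mg/L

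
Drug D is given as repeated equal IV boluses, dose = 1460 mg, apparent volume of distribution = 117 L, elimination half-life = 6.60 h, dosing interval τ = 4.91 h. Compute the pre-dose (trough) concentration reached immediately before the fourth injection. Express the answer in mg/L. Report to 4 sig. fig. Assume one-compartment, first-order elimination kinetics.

14.56 mg/L

C₀ per dose = Dose / Vd = 1460 / 117 = 12.48 mg/L
k = ln2 / t½ = 0.693147 / 6.60 = 0.1050 h⁻¹
Fraction remaining after one interval: r = e^(−kτ) = e^(−0.1050 × 4.91) = 0.5972
Before dose 4, 3 doses have been given (aged 1τ, 2τ, 3τ).
C_trough = C₀ × (r + r² + … + r^3) = C₀ × r(1−r^3)/(1−r)
        = 12.48 × 0.5972 × (1 − 0.2130) / (1 − 0.5972) = 14.56 mg/L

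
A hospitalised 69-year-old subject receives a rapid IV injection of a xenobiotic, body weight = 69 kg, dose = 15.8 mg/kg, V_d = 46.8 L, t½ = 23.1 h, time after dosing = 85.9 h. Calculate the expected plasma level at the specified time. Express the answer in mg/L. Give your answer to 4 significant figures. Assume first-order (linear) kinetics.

Total dose = 15.8 × 69 = 1090 mg
C₀ = Dose / Vd = 1090 / 46.8 = 23.29 mg/L
k = ln2 / t½ = 0.693147 / 23.1 = 0.03001 h⁻¹
C = C₀ · e^(−k·t) = 23.29 × e^(−0.03001 × 85.9)
  = 23.29 × 0.07594 = 1.769 mg/L

1.769 mg/L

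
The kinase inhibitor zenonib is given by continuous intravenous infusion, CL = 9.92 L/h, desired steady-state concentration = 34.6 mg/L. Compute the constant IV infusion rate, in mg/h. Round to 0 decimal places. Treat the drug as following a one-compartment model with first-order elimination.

343 mg/h

At steady state, infusion rate R₀ = Css × CL = 34.6 × 9.920 = 343.2 mg/h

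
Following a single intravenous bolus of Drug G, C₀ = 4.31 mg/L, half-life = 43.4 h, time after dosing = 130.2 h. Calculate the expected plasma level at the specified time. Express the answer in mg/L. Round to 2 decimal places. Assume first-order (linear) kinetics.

k = ln2 / t½ = 0.693147 / 43.4 = 0.01597 h⁻¹
t / t½ = 130.2 / 43.4 = 3 half-lives
C = C₀ × (1/2)^3 = 4.310 × 0.1250 = 0.5388 mg/L

0.54 mg/L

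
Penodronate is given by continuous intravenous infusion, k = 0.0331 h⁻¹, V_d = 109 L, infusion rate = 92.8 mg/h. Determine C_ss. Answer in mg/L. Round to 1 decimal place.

25.7 mg/L

CL = k × Vd = 0.03310 × 109 = 3.608 L/h
At steady state Css = R₀ / CL = 92.8 / 3.608 = 25.72 mg/L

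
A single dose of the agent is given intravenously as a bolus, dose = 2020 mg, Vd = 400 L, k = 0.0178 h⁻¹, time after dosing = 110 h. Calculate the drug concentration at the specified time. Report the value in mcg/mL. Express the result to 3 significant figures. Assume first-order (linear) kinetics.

0.713 mcg/mL

C₀ = Dose / Vd = 2020 / 400 = 5.050 mg/L
C = C₀ · e^(−k·t) = 5.050 × e^(−0.01780 × 110)
  = 5.050 × 0.1411 = 0.7126 mg/L
(0.7126 mg/L = 0.7126 mcg/mL)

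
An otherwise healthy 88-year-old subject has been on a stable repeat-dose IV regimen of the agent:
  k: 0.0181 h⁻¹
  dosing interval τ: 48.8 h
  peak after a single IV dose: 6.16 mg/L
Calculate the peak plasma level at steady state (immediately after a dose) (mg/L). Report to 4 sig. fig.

e^(−kτ) = e^(−0.01810 × 48.8) = 0.4134
Accumulation ratio R = 1 / (1 − e^(−kτ)) = 1 / (1 − 0.4134) = 1.705
Steady-state peak = C₀ × R = 6.16 × 1.705 = 10.50 mg/L

10.50 mg/L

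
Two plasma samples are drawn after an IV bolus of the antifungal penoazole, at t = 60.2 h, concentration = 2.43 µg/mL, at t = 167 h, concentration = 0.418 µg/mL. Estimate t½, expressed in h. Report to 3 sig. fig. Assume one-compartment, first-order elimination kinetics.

42.1 h

k = ln(C₁/C₂) / (t₂ − t₁) = ln(2.43/0.418) / (167 − 60.2)
  = 1.760 / 106.8 = 0.01648 h⁻¹
t½ = ln2 / k = 0.693147 / 0.01648 = 42.06 h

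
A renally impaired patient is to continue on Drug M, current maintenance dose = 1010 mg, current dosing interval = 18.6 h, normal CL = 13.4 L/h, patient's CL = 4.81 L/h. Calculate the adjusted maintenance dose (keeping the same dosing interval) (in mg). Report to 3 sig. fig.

363 mg

To keep the same average steady-state level, dosing rate must scale with clearance.
CL ratio = 4.81 / 13.4 = 0.3590
New dose (same interval) = 1010 × 0.3590 = 362.6 mg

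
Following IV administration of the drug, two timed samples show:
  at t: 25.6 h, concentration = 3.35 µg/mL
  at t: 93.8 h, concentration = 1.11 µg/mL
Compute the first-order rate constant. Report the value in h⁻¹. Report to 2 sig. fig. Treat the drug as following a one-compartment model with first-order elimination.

0.016 h⁻¹

k = ln(C₁/C₂) / (t₂ − t₁) = ln(3.35/1.11) / (93.8 − 25.6)
  = 1.105 / 68.20 = 0.01620 h⁻¹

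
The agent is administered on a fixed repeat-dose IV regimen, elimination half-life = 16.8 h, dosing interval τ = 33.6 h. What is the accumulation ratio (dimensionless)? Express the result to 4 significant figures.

1.333

k = ln2 / t½ = 0.693147 / 16.8 = 0.04126 h⁻¹
e^(−kτ) = e^(−0.04126 × 33.6) = 0.2500
Accumulation ratio R = 1 / (1 − e^(−kτ)) = 1 / (1 − 0.2500) = 1.333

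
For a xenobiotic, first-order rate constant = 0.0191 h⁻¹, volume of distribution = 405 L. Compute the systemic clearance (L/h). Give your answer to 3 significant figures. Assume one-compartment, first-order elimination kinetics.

CL = k × Vd = 0.0191 × 405 = 7.736 L/h

7.74 L/h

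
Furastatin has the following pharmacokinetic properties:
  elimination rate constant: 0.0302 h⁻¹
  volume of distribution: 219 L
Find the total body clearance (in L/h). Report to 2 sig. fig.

6.6 L/h

CL = k × Vd = 0.0302 × 219 = 6.614 L/h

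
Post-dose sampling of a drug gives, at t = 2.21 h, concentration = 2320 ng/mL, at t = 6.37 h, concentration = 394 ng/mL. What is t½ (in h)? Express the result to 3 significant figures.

k = ln(C₁/C₂) / (t₂ − t₁) = ln(2320/394) / (6.37 − 2.21)
  = 1.773 / 4.160 = 0.4262 h⁻¹
t½ = ln2 / k = 0.693147 / 0.4262 = 1.626 h

1.63 h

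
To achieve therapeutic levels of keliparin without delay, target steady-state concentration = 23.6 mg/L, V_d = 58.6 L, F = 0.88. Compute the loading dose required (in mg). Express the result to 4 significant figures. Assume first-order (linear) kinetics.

LD = Css × Vd / F = 23.6 × 58.6 / 0.88 = 1572 mg

1572 mg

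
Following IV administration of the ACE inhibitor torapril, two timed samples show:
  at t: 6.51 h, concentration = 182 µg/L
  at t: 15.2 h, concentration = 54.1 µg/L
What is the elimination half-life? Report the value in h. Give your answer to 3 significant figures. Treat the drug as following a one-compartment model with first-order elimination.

k = ln(C₁/C₂) / (t₂ − t₁) = ln(182/54.1) / (15.2 − 6.51)
  = 1.213 / 8.690 = 0.1396 h⁻¹
t½ = ln2 / k = 0.693147 / 0.1396 = 4.965 h

4.97 h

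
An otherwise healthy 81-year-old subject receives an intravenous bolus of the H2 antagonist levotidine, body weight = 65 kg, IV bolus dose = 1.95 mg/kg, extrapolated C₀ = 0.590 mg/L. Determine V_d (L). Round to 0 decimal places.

Dose = 1.95 × 65 = 126.8 mg
Vd = Dose / C₀ = 126.8 / 0.590 = 214.9 L

215 L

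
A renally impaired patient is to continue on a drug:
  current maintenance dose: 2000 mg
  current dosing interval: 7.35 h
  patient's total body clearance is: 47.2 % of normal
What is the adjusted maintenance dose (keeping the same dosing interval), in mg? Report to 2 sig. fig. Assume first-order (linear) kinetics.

To keep the same average steady-state level, dosing rate must scale with clearance.
CL ratio = 47.2 / 100 = 0.4720
New dose (same interval) = 2000 × 0.4720 = 944.0 mg

940 mg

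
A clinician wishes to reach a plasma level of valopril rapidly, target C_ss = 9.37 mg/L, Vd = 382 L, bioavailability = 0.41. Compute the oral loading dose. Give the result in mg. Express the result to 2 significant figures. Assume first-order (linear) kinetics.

8700 mg

LD = Css × Vd / F = 9.37 × 382 / 0.41 = 8730 mg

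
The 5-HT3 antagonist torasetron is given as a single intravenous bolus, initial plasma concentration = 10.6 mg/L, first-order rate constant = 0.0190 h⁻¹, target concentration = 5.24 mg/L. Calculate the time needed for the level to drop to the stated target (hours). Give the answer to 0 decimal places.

t = ln(C₀ / C) / k = ln(10.60 / 5.24) / 0.01900
  = ln(2.023) / 0.01900 = 0.7046 / 0.01900 = 37.08 h

37 h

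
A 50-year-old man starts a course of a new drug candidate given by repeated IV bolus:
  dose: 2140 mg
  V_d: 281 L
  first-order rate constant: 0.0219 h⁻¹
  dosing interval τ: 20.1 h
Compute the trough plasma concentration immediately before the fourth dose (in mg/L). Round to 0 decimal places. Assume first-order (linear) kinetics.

C₀ per dose = Dose / Vd = 2140 / 281 = 7.616 mg/L
Fraction remaining after one interval: r = e^(−kτ) = e^(−0.02190 × 20.1) = 0.6439
Before dose 4, 3 doses have been given (aged 1τ, 2τ, 3τ).
C_trough = C₀ × (r + r² + … + r^3) = C₀ × r(1−r^3)/(1−r)
        = 7.616 × 0.6439 × (1 − 0.2670) / (1 − 0.6439) = 10.09 mg/L

10 mg/L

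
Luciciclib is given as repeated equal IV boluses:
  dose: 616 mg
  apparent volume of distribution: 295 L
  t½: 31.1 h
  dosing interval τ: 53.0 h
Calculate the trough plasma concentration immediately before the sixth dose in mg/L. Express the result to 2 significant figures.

0.92 mg/L

C₀ per dose = Dose / Vd = 616 / 295 = 2.088 mg/L
k = ln2 / t½ = 0.693147 / 31.1 = 0.02229 h⁻¹
Fraction remaining after one interval: r = e^(−kτ) = e^(−0.02229 × 53.0) = 0.3069
Before dose 6, 5 doses have been given (aged 1τ, 2τ, 3τ, 4τ, 5τ).
C_trough = C₀ × (r + r² + … + r^5) = C₀ × r(1−r^5)/(1−r)
        = 2.088 × 0.3069 × (1 − 0.002723) / (1 − 0.3069) = 0.9220 mg/L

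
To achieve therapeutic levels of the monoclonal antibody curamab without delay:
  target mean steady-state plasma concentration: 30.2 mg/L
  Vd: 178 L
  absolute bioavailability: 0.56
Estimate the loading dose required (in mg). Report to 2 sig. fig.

9600 mg

LD = Css × Vd / F = 30.2 × 178 / 0.56 = 9599 mg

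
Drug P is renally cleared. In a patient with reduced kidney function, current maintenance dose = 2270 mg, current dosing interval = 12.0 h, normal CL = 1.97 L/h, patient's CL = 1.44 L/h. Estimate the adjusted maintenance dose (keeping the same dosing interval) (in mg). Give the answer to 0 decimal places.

To keep the same average steady-state level, dosing rate must scale with clearance.
CL ratio = 1.44 / 1.97 = 0.7310
New dose (same interval) = 2270 × 0.7310 = 1659 mg

1659 mg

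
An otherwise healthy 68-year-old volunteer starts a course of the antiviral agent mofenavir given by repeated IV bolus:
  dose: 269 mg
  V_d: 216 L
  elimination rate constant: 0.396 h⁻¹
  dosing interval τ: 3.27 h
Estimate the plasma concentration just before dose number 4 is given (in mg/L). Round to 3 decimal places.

C₀ per dose = Dose / Vd = 269 / 216 = 1.245 mg/L
Fraction remaining after one interval: r = e^(−kτ) = e^(−0.3960 × 3.27) = 0.2739
Before dose 4, 3 doses have been given (aged 1τ, 2τ, 3τ).
C_trough = C₀ × (r + r² + … + r^3) = C₀ × r(1−r^3)/(1−r)
        = 1.245 × 0.2739 × (1 − 0.02055) / (1 − 0.2739) = 0.4600 mg/L

0.460 mg/L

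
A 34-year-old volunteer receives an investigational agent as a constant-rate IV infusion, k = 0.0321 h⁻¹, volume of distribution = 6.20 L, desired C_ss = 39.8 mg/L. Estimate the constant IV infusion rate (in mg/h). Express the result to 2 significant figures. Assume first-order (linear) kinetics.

7.9 mg/h

CL = k × Vd = 0.03210 × 6.20 = 0.1990 L/h
At steady state, infusion rate R₀ = Css × CL = 39.8 × 0.1990 = 7.920 mg/h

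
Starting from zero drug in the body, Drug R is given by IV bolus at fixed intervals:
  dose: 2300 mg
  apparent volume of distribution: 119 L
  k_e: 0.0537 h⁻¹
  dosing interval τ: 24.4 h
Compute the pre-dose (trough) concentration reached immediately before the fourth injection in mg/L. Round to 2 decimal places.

7.00 mg/L

C₀ per dose = Dose / Vd = 2300 / 119 = 19.33 mg/L
Fraction remaining after one interval: r = e^(−kτ) = e^(−0.05370 × 24.4) = 0.2697
Before dose 4, 3 doses have been given (aged 1τ, 2τ, 3τ).
C_trough = C₀ × (r + r² + … + r^3) = C₀ × r(1−r^3)/(1−r)
        = 19.33 × 0.2697 × (1 − 0.01962) / (1 − 0.2697) = 6.999 mg/L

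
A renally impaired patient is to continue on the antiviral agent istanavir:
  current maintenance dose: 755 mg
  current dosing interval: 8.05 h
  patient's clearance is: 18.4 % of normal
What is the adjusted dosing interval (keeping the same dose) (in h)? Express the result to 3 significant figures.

To keep the same average steady-state level, dosing rate must scale with clearance.
CL ratio = 18.4 / 100 = 0.1840
New interval (same dose) = 8.05 / 0.1840 = 43.75 h

43.8 h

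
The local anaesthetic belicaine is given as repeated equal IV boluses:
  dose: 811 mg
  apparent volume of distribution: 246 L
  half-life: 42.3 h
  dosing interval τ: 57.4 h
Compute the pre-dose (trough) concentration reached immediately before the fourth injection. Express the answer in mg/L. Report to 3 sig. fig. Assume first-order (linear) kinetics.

1.99 mg/L

C₀ per dose = Dose / Vd = 811 / 246 = 3.297 mg/L
k = ln2 / t½ = 0.693147 / 42.3 = 0.01639 h⁻¹
Fraction remaining after one interval: r = e^(−kτ) = e^(−0.01639 × 57.4) = 0.3903
Before dose 4, 3 doses have been given (aged 1τ, 2τ, 3τ).
C_trough = C₀ × (r + r² + … + r^3) = C₀ × r(1−r^3)/(1−r)
        = 3.297 × 0.3903 × (1 − 0.05946) / (1 − 0.3903) = 1.985 mg/L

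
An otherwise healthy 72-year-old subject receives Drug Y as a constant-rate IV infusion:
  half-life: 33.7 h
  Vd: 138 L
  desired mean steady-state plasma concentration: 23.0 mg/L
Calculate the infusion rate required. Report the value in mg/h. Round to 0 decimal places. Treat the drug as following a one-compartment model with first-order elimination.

k = ln2 / t½ = 0.693147 / 33.7 = 0.02057 h⁻¹
CL = k × Vd = 0.02057 × 138 = 2.839 L/h
At steady state, infusion rate R₀ = Css × CL = 23.0 × 2.839 = 65.30 mg/h

65 mg/h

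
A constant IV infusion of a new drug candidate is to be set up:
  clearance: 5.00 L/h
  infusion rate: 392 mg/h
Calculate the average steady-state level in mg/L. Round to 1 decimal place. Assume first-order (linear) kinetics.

78.4 mg/L

At steady state Css = R₀ / CL = 392 / 5.000 = 78.40 mg/L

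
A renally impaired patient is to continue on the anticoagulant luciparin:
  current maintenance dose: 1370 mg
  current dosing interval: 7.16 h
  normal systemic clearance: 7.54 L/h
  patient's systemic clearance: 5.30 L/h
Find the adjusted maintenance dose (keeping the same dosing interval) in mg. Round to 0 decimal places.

963 mg

To keep the same average steady-state level, dosing rate must scale with clearance.
CL ratio = 5.30 / 7.54 = 0.7029
New dose (same interval) = 1370 × 0.7029 = 963.0 mg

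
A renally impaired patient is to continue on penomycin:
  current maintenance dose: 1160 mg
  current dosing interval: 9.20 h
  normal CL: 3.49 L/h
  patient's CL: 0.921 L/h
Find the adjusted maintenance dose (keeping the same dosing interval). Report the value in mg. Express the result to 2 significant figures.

310 mg

To keep the same average steady-state level, dosing rate must scale with clearance.
CL ratio = 0.921 / 3.49 = 0.2639
New dose (same interval) = 1160 × 0.2639 = 306.1 mg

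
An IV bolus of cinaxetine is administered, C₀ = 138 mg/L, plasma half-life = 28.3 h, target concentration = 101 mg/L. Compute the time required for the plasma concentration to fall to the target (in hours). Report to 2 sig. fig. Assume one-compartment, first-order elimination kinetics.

k = ln2 / t½ = 0.693147 / 28.3 = 0.02449 h⁻¹
t = ln(C₀ / C) / k = ln(138.0 / 101) / 0.02449
  = ln(1.366) / 0.02449 = 0.3119 / 0.02449 = 12.74 h

13 h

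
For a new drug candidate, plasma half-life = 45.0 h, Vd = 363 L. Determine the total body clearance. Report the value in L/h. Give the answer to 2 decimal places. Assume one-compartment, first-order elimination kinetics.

k = ln2 / t½ = 0.693147 / 45.0 = 0.01540 h⁻¹
CL = k × Vd = 0.01540 × 363 = 5.590 L/h

5.59 L/h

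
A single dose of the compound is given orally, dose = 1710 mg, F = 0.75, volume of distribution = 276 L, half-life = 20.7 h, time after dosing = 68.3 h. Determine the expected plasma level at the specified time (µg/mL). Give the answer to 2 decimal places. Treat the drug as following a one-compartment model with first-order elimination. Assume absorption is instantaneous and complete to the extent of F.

Amount reaching circulation = F × Dose = 0.75 × 1710 = 1283 mg
C₀ = F·Dose / Vd = 1283 / 276 = 4.649 mg/L
k = ln2 / t½ = 0.693147 / 20.7 = 0.03349 h⁻¹
C = C₀ · e^(−k·t) = 4.649 × e^(−0.03349 × 68.3)
  = 4.649 × 0.1015 = 0.4719 mg/L
(0.4719 mg/L = 0.4719 µg/mL)

0.47 µg/mL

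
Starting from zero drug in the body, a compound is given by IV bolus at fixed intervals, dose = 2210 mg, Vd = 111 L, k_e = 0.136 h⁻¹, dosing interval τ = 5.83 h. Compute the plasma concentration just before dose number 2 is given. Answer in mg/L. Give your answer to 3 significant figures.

9.01 mg/L

C₀ per dose = Dose / Vd = 2210 / 111 = 19.91 mg/L
Fraction remaining after one interval: r = e^(−kτ) = e^(−0.1360 × 5.83) = 0.4525
Before dose 2, 1 dose has been given (aged 1τ).
C_trough = C₀ × r = 19.91 × 0.4525 = 9.009 mg/L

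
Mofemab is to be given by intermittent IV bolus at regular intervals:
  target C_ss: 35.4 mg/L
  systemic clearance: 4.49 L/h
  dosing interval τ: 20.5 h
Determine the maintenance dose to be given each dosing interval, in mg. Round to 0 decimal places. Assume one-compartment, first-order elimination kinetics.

3258 mg

At steady state, Dose/τ = Css × CL.
Dose = Css × CL × τ = 35.4 × 4.490 × 20.5 = 3258 mg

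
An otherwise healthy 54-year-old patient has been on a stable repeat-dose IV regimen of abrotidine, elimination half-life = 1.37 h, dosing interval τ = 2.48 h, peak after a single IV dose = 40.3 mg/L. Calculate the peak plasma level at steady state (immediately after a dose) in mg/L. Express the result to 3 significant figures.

k = ln2 / t½ = 0.693147 / 1.37 = 0.5059 h⁻¹
e^(−kτ) = e^(−0.5059 × 2.48) = 0.2852
Accumulation ratio R = 1 / (1 − e^(−kτ)) = 1 / (1 − 0.2852) = 1.399
Steady-state peak = C₀ × R = 40.3 × 1.399 = 56.38 mg/L

56.4 mg/L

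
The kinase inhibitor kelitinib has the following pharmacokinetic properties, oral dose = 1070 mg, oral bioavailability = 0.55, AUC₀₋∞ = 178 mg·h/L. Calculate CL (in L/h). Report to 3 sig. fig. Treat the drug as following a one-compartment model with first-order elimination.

3.31 L/h

CL = F·Dose / AUC = 0.55 × 1070 / 178 = 3.306 L/h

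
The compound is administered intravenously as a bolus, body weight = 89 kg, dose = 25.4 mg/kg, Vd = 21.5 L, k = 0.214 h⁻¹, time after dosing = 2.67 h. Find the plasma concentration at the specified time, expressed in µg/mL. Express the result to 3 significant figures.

59.4 µg/mL

Total dose = 25.4 × 89 = 2261 mg
C₀ = Dose / Vd = 2261 / 21.5 = 105.2 mg/L
C = C₀ · e^(−k·t) = 105.2 × e^(−0.2140 × 2.67)
  = 105.2 × 0.5647 = 59.41 mg/L
(59.41 mg/L = 59.41 µg/mL)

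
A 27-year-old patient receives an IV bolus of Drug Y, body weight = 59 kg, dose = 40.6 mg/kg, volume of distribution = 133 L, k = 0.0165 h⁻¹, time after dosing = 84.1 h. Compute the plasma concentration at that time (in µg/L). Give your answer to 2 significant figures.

Total dose = 40.6 × 59 = 2395 mg
C₀ = Dose / Vd = 2395 / 133 = 18.01 mg/L
C = C₀ · e^(−k·t) = 18.01 × e^(−0.01650 × 84.1)
  = 18.01 × 0.2497 = 4.497 mg/L
Convert: 4.497 mg/L × 1000 = 4497 µg/L

4500 µg/L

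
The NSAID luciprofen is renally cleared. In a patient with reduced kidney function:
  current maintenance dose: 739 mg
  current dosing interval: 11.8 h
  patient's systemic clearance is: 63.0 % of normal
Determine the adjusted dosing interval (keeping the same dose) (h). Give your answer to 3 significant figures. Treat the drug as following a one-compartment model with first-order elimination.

To keep the same average steady-state level, dosing rate must scale with clearance.
CL ratio = 63.0 / 100 = 0.6300
New interval (same dose) = 11.8 / 0.6300 = 18.73 h

18.7 h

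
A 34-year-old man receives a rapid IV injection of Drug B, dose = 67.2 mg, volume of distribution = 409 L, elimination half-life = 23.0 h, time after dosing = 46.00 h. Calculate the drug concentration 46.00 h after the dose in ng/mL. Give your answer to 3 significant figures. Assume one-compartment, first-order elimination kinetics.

41.1 ng/mL

C₀ = Dose / Vd = 67.20 / 409 = 0.1643 mg/L
k = ln2 / t½ = 0.693147 / 23.0 = 0.03014 h⁻¹
t / t½ = 46.00 / 23.0 = 2 half-lives
C = C₀ × (1/2)^2 = 0.1643 × 0.2500 = 0.04108 mg/L
Convert: 0.04108 mg/L × 1000 = 41.08 ng/mL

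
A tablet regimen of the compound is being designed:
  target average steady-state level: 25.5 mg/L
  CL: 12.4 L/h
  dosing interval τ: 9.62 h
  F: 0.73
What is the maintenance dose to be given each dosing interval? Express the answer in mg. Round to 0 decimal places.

4167 mg

At steady state, F × (Dose/τ) = Css × CL.
Dose = Css × CL × τ / F = 25.5 × 12.40 × 9.62 / 0.73 = 4167 mg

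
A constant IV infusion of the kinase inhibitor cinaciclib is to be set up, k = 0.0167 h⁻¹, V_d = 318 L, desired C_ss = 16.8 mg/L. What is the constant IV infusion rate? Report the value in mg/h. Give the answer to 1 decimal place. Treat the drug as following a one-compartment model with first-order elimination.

89.2 mg/h

CL = k × Vd = 0.01670 × 318 = 5.311 L/h
At steady state, infusion rate R₀ = Css × CL = 16.8 × 5.311 = 89.22 mg/h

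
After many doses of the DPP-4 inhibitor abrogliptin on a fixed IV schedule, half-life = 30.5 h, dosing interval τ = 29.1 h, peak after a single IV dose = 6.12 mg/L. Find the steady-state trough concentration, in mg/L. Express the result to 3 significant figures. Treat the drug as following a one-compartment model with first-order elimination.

k = ln2 / t½ = 0.693147 / 30.5 = 0.02273 h⁻¹
e^(−kτ) = e^(−0.02273 × 29.1) = 0.5161
Accumulation ratio R = 1 / (1 − e^(−kτ)) = 1 / (1 − 0.5161) = 2.067
Steady-state trough = C₀ × R × e^(−kτ) = 6.12 × 2.067 × 0.5161 = 6.529 mg/L

6.53 mg/L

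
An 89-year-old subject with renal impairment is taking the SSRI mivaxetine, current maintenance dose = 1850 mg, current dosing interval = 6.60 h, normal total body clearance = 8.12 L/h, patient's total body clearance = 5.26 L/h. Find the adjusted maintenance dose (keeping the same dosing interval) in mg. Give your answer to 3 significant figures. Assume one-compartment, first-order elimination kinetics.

1200 mg

To keep the same average steady-state level, dosing rate must scale with clearance.
CL ratio = 5.26 / 8.12 = 0.6478
New dose (same interval) = 1850 × 0.6478 = 1198 mg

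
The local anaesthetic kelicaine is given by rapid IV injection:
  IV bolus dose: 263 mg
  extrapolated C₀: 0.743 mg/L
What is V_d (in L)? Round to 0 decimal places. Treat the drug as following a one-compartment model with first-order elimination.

Vd = Dose / C₀ = 263.0 / 0.743 = 354.0 L

354 L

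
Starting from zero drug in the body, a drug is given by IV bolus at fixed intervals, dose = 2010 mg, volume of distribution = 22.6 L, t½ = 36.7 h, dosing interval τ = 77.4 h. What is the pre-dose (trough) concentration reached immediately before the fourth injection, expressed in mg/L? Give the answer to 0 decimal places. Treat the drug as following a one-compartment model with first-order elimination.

C₀ per dose = Dose / Vd = 2010 / 22.6 = 88.94 mg/L
k = ln2 / t½ = 0.693147 / 36.7 = 0.01889 h⁻¹
Fraction remaining after one interval: r = e^(−kτ) = e^(−0.01889 × 77.4) = 0.2318
Before dose 4, 3 doses have been given (aged 1τ, 2τ, 3τ).
C_trough = C₀ × (r + r² + … + r^3) = C₀ × r(1−r^3)/(1−r)
        = 88.94 × 0.2318 × (1 − 0.01245) / (1 − 0.2318) = 26.50 mg/L

27 mg/L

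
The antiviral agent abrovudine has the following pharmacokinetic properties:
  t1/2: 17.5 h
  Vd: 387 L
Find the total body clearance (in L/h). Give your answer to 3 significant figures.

15.3 L/h

k = ln2 / t½ = 0.693147 / 17.5 = 0.03961 h⁻¹
CL = k × Vd = 0.03961 × 387 = 15.33 L/h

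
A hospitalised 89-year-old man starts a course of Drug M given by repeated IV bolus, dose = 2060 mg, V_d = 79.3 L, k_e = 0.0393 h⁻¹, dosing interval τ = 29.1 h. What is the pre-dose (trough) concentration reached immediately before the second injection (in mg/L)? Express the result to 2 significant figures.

8.3 mg/L

C₀ per dose = Dose / Vd = 2060 / 79.3 = 25.98 mg/L
Fraction remaining after one interval: r = e^(−kτ) = e^(−0.03930 × 29.1) = 0.3187
Before dose 2, 1 dose has been given (aged 1τ).
C_trough = C₀ × r = 25.98 × 0.3187 = 8.280 mg/L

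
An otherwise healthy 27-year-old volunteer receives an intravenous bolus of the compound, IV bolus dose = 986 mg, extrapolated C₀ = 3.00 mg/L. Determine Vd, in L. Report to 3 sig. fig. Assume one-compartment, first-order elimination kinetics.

329 L

Vd = Dose / C₀ = 986.0 / 3.00 = 328.7 L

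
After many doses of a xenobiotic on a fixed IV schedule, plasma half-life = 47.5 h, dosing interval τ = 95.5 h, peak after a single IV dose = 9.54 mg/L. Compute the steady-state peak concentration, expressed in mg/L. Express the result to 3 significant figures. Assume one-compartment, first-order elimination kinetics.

k = ln2 / t½ = 0.693147 / 47.5 = 0.01459 h⁻¹
e^(−kτ) = e^(−0.01459 × 95.5) = 0.2482
Accumulation ratio R = 1 / (1 − e^(−kτ)) = 1 / (1 − 0.2482) = 1.330
Steady-state peak = C₀ × R = 9.54 × 1.330 = 12.69 mg/L

12.7 mg/L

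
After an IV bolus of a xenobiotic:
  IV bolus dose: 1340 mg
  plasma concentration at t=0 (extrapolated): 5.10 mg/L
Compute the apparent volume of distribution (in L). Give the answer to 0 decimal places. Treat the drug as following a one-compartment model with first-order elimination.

263 L

Vd = Dose / C₀ = 1340 / 5.10 = 262.7 L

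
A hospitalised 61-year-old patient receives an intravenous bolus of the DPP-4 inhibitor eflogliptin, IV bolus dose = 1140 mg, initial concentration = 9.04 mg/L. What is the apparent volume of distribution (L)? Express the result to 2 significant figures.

Vd = Dose / C₀ = 1140 / 9.04 = 126.1 L

130 L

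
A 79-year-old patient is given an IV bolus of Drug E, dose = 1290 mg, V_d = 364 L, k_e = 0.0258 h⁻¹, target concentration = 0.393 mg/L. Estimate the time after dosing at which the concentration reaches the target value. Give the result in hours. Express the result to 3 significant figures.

C₀ = Dose / Vd = 1290 / 364 = 3.544 mg/L
t = ln(C₀ / C) / k = ln(3.544 / 0.393) / 0.02580
  = ln(9.018) / 0.02580 = 2.199 / 0.02580 = 85.23 h

85.2 h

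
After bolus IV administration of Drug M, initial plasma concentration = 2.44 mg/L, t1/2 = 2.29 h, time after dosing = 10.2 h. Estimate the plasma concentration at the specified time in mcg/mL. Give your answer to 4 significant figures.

0.1113 mcg/mL

k = ln2 / t½ = 0.693147 / 2.29 = 0.3027 h⁻¹
C = C₀ · e^(−k·t) = 2.440 × e^(−0.3027 × 10.2)
  = 2.440 × 0.04561 = 0.1113 mg/L
(0.1113 mg/L = 0.1113 mcg/mL)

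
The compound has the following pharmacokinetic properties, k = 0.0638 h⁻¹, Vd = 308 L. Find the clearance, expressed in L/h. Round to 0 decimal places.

20 L/h

CL = k × Vd = 0.0638 × 308 = 19.65 L/h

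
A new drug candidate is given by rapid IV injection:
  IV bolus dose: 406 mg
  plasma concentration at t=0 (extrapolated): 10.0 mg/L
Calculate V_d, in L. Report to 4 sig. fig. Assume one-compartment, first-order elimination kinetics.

Vd = Dose / C₀ = 406.0 / 10.0 = 40.60 L

40.60 L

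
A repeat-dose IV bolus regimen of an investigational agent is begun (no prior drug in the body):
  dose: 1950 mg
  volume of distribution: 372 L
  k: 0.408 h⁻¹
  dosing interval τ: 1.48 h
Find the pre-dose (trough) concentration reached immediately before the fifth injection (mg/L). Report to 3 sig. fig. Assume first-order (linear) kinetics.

C₀ per dose = Dose / Vd = 1950 / 372 = 5.242 mg/L
Fraction remaining after one interval: r = e^(−kτ) = e^(−0.4080 × 1.48) = 0.5467
Before dose 5, 4 doses have been given (aged 1τ, 2τ, 3τ, 4τ).
C_trough = C₀ × (r + r² + … + r^4) = C₀ × r(1−r^4)/(1−r)
        = 5.242 × 0.5467 × (1 − 0.08933) / (1 − 0.5467) = 5.757 mg/L

5.76 mg/L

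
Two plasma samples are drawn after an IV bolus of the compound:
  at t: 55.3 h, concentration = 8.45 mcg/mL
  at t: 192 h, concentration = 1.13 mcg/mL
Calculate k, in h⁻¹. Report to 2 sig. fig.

0.015 h⁻¹

k = ln(C₁/C₂) / (t₂ − t₁) = ln(8.45/1.13) / (192 − 55.3)
  = 2.012 / 136.7 = 0.01472 h⁻¹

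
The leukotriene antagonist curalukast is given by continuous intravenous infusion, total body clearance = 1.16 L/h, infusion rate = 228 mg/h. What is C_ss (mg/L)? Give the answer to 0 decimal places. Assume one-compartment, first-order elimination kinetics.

At steady state Css = R₀ / CL = 228 / 1.160 = 196.6 mg/L

197 mg/L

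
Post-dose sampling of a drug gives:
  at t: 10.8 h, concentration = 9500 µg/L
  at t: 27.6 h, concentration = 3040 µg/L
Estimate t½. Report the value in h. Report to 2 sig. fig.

k = ln(C₁/C₂) / (t₂ − t₁) = ln(9500/3040) / (27.6 − 10.8)
  = 1.139 / 16.80 = 0.06780 h⁻¹
t½ = ln2 / k = 0.693147 / 0.06780 = 10.22 h

10 h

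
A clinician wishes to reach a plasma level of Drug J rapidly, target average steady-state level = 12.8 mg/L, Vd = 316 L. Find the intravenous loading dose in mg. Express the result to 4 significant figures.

LD = Css × Vd = 12.8 × 316 = 4045 mg

4045 mg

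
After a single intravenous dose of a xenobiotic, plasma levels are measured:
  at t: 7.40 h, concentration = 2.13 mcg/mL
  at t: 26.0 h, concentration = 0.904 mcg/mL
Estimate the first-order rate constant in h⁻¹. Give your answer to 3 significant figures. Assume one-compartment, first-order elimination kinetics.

k = ln(C₁/C₂) / (t₂ − t₁) = ln(2.13/0.904) / (26.0 − 7.40)
  = 0.8570 / 18.60 = 0.04608 h⁻¹

0.0461 h⁻¹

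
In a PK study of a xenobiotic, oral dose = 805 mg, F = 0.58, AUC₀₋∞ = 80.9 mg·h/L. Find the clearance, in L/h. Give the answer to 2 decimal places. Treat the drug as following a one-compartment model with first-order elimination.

CL = F·Dose / AUC = 0.58 × 805 / 80.9 = 5.771 L/h

5.77 L/h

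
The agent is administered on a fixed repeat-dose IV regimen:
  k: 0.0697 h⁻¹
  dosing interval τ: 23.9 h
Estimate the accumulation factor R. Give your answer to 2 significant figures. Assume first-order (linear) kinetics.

e^(−kτ) = e^(−0.06970 × 23.9) = 0.1890
Accumulation ratio R = 1 / (1 − e^(−kτ)) = 1 / (1 − 0.1890) = 1.233

1.2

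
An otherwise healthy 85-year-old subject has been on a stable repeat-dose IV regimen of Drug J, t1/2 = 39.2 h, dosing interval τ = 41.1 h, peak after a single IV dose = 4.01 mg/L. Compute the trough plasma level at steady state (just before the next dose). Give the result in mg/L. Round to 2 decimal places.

k = ln2 / t½ = 0.693147 / 39.2 = 0.01768 h⁻¹
e^(−kτ) = e^(−0.01768 × 41.1) = 0.4835
Accumulation ratio R = 1 / (1 − e^(−kτ)) = 1 / (1 − 0.4835) = 1.936
Steady-state trough = C₀ × R × e^(−kτ) = 4.01 × 1.936 × 0.4835 = 3.754 mg/L

3.75 mg/L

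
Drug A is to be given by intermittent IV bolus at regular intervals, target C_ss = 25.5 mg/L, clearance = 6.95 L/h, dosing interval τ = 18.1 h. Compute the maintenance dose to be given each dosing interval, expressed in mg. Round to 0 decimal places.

At steady state, Dose/τ = Css × CL.
Dose = Css × CL × τ = 25.5 × 6.950 × 18.1 = 3208 mg

3208 mg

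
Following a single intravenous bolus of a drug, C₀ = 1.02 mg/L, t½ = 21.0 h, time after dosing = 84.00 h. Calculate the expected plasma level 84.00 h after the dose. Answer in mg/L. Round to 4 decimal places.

0.0638 mg/L

k = ln2 / t½ = 0.693147 / 21.0 = 0.03301 h⁻¹
t / t½ = 84.00 / 21.0 = 4 half-lives
C = C₀ × (1/2)^4 = 1.020 × 0.06250 = 0.06375 mg/L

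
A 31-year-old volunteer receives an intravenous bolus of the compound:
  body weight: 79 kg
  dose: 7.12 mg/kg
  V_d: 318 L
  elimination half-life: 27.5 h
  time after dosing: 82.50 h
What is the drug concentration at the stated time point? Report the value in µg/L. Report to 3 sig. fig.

221 µg/L

Total dose = 7.12 × 79 = 562.5 mg
C₀ = Dose / Vd = 562.5 / 318 = 1.769 mg/L
k = ln2 / t½ = 0.693147 / 27.5 = 0.02521 h⁻¹
t / t½ = 82.50 / 27.5 = 3 half-lives
C = C₀ × (1/2)^3 = 1.769 × 0.1250 = 0.2211 mg/L
Convert: 0.2211 mg/L × 1000 = 221.1 µg/L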